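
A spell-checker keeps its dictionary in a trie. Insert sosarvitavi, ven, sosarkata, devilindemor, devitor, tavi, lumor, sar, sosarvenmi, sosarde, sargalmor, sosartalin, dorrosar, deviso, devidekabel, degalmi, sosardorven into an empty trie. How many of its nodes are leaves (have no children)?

A leaf is a node with no children — equivalently, the end of a word that is not a proper prefix of any other stored word.
Those words: "degalmi", "devidekabel", "devilindemor", "deviso", "devitor", "dorrosar", "lumor", "sargalmor", "sosarde", "sosardorven", "sosarkata", "sosartalin", "sosarvenmi", "sosarvitavi", "tavi", "ven"
Leaf count: 16

16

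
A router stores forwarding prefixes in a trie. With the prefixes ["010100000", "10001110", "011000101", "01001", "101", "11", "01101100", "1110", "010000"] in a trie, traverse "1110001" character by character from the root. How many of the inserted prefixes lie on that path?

Traverse "1110001" character by character; count nodes along the way that are marked as word ends.
Prefixes of the query that are stored words: "11", "1110"
Count: 2

2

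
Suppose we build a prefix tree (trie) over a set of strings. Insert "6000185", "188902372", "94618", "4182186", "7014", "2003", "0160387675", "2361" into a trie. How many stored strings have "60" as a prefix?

Filter for entries beginning with "60":
Words under "60": 6000185
Count: 1

1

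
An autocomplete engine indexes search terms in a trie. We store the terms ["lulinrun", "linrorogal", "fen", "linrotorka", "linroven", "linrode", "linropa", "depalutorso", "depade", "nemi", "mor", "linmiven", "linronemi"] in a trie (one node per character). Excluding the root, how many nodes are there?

For each word, the new-node count is its length minus the longest prefix already in the trie:
  "lulinrun" → 8 new (l, u, l, i, n, r, u, n)
  "linrorogal" → prefix "l" already present; 9 new (i, n, r, o, r, o, g, a, l)
  "fen" → 3 new (f, e, n)
  "linrotorka" → prefix "linro" already present; 5 new (t, o, r, k, a)
  "linroven" → prefix "linro" already present; 3 new (v, e, n)
  "linrode" → prefix "linro" already present; 2 new (d, e)
  "linropa" → prefix "linro" already present; 2 new (p, a)
  "depalutorso" → 11 new (d, e, p, a, l, u, t, o, r, s, o)
  "depade" → prefix "depa" already present; 2 new (d, e)
  "nemi" → 4 new (n, e, m, i)
  "mor" → 3 new (m, o, r)
  "linmiven" → prefix "lin" already present; 5 new (m, i, v, e, n)
  "linronemi" → prefix "linro" already present; 4 new (n, e, m, i)
Total nodes = 8 + 9 + 3 + 5 + 3 + 2 + 2 + 11 + 2 + 4 + 3 + 5 + 4 = 61

61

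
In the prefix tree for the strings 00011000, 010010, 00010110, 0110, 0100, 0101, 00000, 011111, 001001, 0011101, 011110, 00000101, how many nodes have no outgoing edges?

Leaves are exactly the stored words that no other stored word extends.
Those words: "00000101", "00010110", "00011000", "001001", "0011101", "010010", "0101", "0110", "011110", "011111"
Leaf count: 10

10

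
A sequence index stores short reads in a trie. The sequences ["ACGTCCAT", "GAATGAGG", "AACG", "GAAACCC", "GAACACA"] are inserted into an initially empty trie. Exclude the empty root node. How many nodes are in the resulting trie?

27

For each word, the new-node count is its length minus the longest prefix already in the trie:
  "ACGTCCAT" → 8 new (A, C, G, T, C, C, A, T)
  "GAATGAGG" → 8 new (G, A, A, T, G, A, G, G)
  "AACG" → prefix "A" already present; 3 new (A, C, G)
  "GAAACCC" → prefix "GAA" already present; 4 new (A, C, C, C)
  "GAACACA" → prefix "GAA" already present; 4 new (C, A, C, A)
Total nodes = 8 + 8 + 3 + 4 + 4 = 27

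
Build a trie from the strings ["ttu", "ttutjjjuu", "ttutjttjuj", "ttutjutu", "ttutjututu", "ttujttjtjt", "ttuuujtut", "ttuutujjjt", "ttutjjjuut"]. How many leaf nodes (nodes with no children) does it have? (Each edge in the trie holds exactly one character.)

A leaf is a node with no children — equivalently, the end of a word that is not a proper prefix of any other stored word.
Those words: "ttujttjtjt", "ttutjjjuut", "ttutjttjuj", "ttutjututu", "ttuutujjjt", "ttuuujtut"
Leaf count: 6

6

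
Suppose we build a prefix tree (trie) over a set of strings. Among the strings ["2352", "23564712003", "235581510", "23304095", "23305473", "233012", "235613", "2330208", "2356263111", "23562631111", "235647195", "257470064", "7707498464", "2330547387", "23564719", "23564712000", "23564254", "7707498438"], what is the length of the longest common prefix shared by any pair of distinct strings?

10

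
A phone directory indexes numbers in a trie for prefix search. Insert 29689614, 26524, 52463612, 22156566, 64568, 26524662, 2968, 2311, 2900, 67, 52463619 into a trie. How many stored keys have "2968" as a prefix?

2

Traverse to the node for "2968", then collect every word in that subtree.
Matches: "2968", "29689614"
Count: 2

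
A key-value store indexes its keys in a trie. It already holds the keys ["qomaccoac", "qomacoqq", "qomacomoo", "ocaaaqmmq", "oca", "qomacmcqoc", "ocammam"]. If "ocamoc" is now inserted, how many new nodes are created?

Walking "ocamoc" from the root, the first 4 characters ("ocam") follow existing edges; "o" is the first miss.
So 6 − 4 = 2 new nodes.

2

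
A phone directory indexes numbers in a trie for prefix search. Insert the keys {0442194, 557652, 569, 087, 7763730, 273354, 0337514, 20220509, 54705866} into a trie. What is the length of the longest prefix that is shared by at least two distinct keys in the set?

The deepest shared node is where two words last agree before diverging.
"0337514" and "0442194" agree on "0" (1 characters) before diverging; nothing deeper is shared.
Longest shared-prefix length: 1

1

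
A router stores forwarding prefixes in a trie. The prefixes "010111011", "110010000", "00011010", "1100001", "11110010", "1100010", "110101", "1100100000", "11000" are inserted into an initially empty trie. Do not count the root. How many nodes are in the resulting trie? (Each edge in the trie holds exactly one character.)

40

For each word, the new-node count is its length minus the longest prefix already in the trie:
  "010111011" → 9 new (0, 1, 0, 1, 1, 1, 0, 1, 1)
  "110010000" → 9 new (1, 1, 0, 0, 1, 0, 0, 0, 0)
  "00011010" → prefix "0" already present; 7 new (0, 0, 1, 1, 0, 1, 0)
  "1100001" → prefix "1100" already present; 3 new (0, 0, 1)
  "11110010" → prefix "11" already present; 6 new (1, 1, 0, 0, 1, 0)
  "1100010" → prefix "11000" already present; 2 new (1, 0)
  "110101" → prefix "110" already present; 3 new (1, 0, 1)
  "1100100000" → prefix "110010000" already present; 1 new (0)
  "11000" → prefix "11000" already present; 0 new (none)
Total nodes = 9 + 9 + 7 + 3 + 6 + 2 + 3 + 1 + 0 = 40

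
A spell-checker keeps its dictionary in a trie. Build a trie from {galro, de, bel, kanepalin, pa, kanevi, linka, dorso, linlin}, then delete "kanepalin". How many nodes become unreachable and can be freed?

Walk "kanepalin" from the leaf back toward the root, removing each node that no remaining word uses.
The suffix "palin" (5 nodes) is used only by "kanepalin"; the node for "kane" still has the child "v", so pruning stops there.
Nodes removed: 5

5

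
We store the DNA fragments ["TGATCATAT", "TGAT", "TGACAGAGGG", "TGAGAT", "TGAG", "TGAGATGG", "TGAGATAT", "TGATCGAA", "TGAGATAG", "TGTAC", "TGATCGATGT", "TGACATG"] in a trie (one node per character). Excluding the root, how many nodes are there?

35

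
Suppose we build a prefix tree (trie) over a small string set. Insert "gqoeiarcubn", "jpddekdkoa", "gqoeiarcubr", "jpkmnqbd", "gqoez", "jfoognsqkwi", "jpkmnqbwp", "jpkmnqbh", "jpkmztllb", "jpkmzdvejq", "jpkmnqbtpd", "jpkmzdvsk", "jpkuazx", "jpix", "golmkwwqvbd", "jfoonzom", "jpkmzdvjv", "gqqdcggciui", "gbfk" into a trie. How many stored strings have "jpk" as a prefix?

9

Traverse to the node for "jpk", then collect every word in that subtree.
Matches: "jpkmnqbd", "jpkmnqbh", "jpkmnqbtpd", "jpkmnqbwp", "jpkmzdvejq", "jpkmzdvjv", "jpkmzdvsk", "jpkmztllb", "jpkuazx"
Count: 9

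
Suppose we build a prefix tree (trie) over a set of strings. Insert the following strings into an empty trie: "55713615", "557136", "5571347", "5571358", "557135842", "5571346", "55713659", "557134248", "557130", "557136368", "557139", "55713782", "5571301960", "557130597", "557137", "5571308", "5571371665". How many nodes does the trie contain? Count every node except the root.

For each word, the new-node count is its length minus the longest prefix already in the trie:
  "55713615" → 8 new (5, 5, 7, 1, 3, 6, 1, 5)
  "557136" → prefix "557136" already present; 0 new (none)
  "5571347" → prefix "55713" already present; 2 new (4, 7)
  "5571358" → prefix "55713" already present; 2 new (5, 8)
  "557135842" → prefix "5571358" already present; 2 new (4, 2)
  "5571346" → prefix "557134" already present; 1 new (6)
  "55713659" → prefix "557136" already present; 2 new (5, 9)
  "557134248" → prefix "557134" already present; 3 new (2, 4, 8)
  "557130" → prefix "55713" already present; 1 new (0)
  "557136368" → prefix "557136" already present; 3 new (3, 6, 8)
  "557139" → prefix "55713" already present; 1 new (9)
  "55713782" → prefix "55713" already present; 3 new (7, 8, 2)
  "5571301960" → prefix "557130" already present; 4 new (1, 9, 6, 0)
  "557130597" → prefix "557130" already present; 3 new (5, 9, 7)
  "557137" → prefix "557137" already present; 0 new (none)
  "5571308" → prefix "557130" already present; 1 new (8)
  "5571371665" → prefix "557137" already present; 4 new (1, 6, 6, 5)
Total nodes = 8 + 0 + 2 + 2 + 2 + 1 + 2 + 3 + 1 + 3 + 1 + 3 + 4 + 3 + 0 + 1 + 4 = 40

40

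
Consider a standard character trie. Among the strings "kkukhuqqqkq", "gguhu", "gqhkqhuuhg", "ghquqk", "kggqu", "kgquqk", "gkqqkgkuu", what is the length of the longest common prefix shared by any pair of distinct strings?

Look for the deepest trie node that still has at least two words in its subtree.
"kggqu" and "kgquqk" agree on "kg" (2 characters) before diverging; nothing deeper is shared.
Longest shared-prefix length: 2

2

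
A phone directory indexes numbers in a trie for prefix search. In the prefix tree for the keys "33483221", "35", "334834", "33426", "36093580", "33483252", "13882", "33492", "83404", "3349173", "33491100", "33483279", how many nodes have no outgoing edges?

12

A leaf is a node with no children — equivalently, the end of a word that is not a proper prefix of any other stored word.
Those words: "13882", "33426", "33483221", "33483252", "33483279", "334834", "33491100", "3349173", "33492", "35", "36093580", "83404"
Leaf count: 12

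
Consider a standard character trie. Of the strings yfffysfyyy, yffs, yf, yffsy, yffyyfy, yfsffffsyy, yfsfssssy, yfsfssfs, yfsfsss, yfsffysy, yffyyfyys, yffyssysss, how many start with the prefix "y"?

Walk to "y"; the words in its subtree are exactly those with that prefix.
Words under "y": yf, yfffysfyyy, yffs, yffsy, yffyssysss, yffyyfy, yffyyfyys, yfsffffsyy, yfsffysy, yfsfssfs, yfsfsss, yfsfssssy
Count: 12

12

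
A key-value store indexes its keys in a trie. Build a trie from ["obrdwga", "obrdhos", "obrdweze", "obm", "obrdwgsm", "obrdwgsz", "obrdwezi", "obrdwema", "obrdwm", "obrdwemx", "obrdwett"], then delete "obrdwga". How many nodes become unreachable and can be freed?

After clearing the end-marker at "obrdwga", prune upward until reaching a node still needed by another word.
The suffix "a" (1 node) is used only by "obrdwga"; the node for "obrdwg" still has the child "s", so pruning stops there.
Nodes removed: 1

1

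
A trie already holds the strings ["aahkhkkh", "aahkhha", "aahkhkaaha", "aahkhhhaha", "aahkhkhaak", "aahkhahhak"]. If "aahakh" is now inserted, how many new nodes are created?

"aah" is already a path in the trie; the remaining "akh" must be added.
Each of the 3 remaining characters creates one node.

3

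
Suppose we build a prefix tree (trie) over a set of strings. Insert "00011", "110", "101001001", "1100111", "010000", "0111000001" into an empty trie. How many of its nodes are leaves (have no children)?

5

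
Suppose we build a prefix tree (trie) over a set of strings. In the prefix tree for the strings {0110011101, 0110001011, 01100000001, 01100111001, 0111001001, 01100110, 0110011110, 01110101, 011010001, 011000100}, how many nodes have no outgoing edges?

10

A leaf is a node with no children — equivalently, the end of a word that is not a proper prefix of any other stored word.
Those words: "01100000001", "011000100", "0110001011", "01100110", "01100111001", "0110011101", "0110011110", "011010001", "0111001001", "01110101"
Leaf count: 10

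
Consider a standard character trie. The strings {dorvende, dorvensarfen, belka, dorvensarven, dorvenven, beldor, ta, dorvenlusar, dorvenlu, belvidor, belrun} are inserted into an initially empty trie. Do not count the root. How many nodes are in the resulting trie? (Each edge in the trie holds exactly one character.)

43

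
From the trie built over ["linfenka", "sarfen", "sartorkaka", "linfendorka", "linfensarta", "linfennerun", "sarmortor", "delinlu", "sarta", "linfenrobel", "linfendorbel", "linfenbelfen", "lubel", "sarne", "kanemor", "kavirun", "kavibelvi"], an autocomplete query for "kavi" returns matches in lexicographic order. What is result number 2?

kavirun

Filter for "kavi…" and sort: "kavibelvi", "kavirun"
The 2nd is kavirun.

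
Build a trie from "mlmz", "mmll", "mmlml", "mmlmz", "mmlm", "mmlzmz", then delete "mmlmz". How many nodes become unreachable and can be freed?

A node on "mmlmz"'s path can go only if nothing else ends at it or branches off below it.
The suffix "z" (1 node) is used only by "mmlmz"; the node for "mmlm" still has the child "l", so pruning stops there.
Nodes removed: 1

1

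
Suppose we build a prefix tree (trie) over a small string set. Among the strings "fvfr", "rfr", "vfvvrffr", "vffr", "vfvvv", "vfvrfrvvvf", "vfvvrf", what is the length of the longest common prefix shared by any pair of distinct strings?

Equivalently: take the maximum, over all pairs, of their longest common prefix length.
e.g. "vfvvrf" and "vfvvrffr" share the prefix "vfvvrf" of length 6; no pair shares a longer one.
Longest shared-prefix length: 6

6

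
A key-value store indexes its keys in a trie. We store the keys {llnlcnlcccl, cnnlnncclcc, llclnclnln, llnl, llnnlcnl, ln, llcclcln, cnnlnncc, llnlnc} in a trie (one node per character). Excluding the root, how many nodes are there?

For each word, the new-node count is its length minus the longest prefix already in the trie:
  "llnlcnlcccl" → 11 new (l, l, n, l, c, n, l, c, c, c, l)
  "cnnlnncclcc" → 11 new (c, n, n, l, n, n, c, c, l, c, c)
  "llclnclnln" → prefix "ll" already present; 8 new (c, l, n, c, l, n, l, n)
  "llnl" → prefix "llnl" already present; 0 new (none)
  "llnnlcnl" → prefix "lln" already present; 5 new (n, l, c, n, l)
  "ln" → prefix "l" already present; 1 new (n)
  "llcclcln" → prefix "llc" already present; 5 new (c, l, c, l, n)
  "cnnlnncc" → prefix "cnnlnncc" already present; 0 new (none)
  "llnlnc" → prefix "llnl" already present; 2 new (n, c)
Total nodes = 11 + 11 + 8 + 0 + 5 + 1 + 5 + 0 + 2 = 43

43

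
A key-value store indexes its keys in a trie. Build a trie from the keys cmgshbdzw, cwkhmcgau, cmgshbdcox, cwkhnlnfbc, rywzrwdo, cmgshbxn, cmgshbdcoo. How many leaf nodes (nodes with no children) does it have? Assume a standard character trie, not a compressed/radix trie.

7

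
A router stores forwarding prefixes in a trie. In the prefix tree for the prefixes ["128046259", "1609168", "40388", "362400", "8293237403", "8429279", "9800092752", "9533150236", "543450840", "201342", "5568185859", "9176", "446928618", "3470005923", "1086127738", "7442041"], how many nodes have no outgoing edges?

A leaf is a node with no children — equivalently, the end of a word that is not a proper prefix of any other stored word.
Those words: "1086127738", "128046259", "1609168", "201342", "3470005923", "362400", "40388", "446928618", "543450840", "5568185859", "7442041", "8293237403", "8429279", "9176", "9533150236", "9800092752"
Leaf count: 16

16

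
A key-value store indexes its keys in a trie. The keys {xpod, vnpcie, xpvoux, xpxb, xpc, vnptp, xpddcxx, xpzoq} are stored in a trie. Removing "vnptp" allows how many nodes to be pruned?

Walk "vnptp" from the leaf back toward the root, removing each node that no remaining word uses.
The suffix "tp" (2 nodes) is used only by "vnptp"; the node for "vnp" still has the child "c", so pruning stops there.
Nodes removed: 2

2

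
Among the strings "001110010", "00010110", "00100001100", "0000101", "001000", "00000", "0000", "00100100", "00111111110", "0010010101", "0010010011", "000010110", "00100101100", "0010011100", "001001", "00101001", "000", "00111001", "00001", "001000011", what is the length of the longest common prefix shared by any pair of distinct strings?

Equivalently: take the maximum, over all pairs, of their longest common prefix length.
e.g. "001000011" and "00100001100" share the prefix "001000011" of length 9; no pair shares a longer one.
Longest shared-prefix length: 9

9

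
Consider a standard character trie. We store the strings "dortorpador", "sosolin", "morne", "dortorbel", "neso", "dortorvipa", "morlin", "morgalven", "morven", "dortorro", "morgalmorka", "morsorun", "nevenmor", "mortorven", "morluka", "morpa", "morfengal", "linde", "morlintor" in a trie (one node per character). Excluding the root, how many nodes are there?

89

For each word, the new-node count is its length minus the longest prefix already in the trie:
  "dortorpador" → 11 new (d, o, r, t, o, r, p, a, d, o, r)
  "sosolin" → 7 new (s, o, s, o, l, i, n)
  "morne" → 5 new (m, o, r, n, e)
  "dortorbel" → prefix "dortor" already present; 3 new (b, e, l)
  "neso" → 4 new (n, e, s, o)
  "dortorvipa" → prefix "dortor" already present; 4 new (v, i, p, a)
  "morlin" → prefix "mor" already present; 3 new (l, i, n)
  "morgalven" → prefix "mor" already present; 6 new (g, a, l, v, e, n)
  "morven" → prefix "mor" already present; 3 new (v, e, n)
  "dortorro" → prefix "dortor" already present; 2 new (r, o)
  "morgalmorka" → prefix "morgal" already present; 5 new (m, o, r, k, a)
  "morsorun" → prefix "mor" already present; 5 new (s, o, r, u, n)
  "nevenmor" → prefix "ne" already present; 6 new (v, e, n, m, o, r)
  "mortorven" → prefix "mor" already present; 6 new (t, o, r, v, e, n)
  "morluka" → prefix "morl" already present; 3 new (u, k, a)
  "morpa" → prefix "mor" already present; 2 new (p, a)
  "morfengal" → prefix "mor" already present; 6 new (f, e, n, g, a, l)
  "linde" → 5 new (l, i, n, d, e)
  "morlintor" → prefix "morlin" already present; 3 new (t, o, r)
Total nodes = 11 + 7 + 5 + 3 + 4 + 4 + 3 + 6 + 3 + 2 + 5 + 5 + 6 + 6 + 3 + 2 + 6 + 5 + 3 = 89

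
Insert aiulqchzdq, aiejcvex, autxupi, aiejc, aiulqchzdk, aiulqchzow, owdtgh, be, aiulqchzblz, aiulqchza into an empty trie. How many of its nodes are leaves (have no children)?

A leaf is a node with no children — equivalently, the end of a word that is not a proper prefix of any other stored word.
Those words: "aiejcvex", "aiulqchza", "aiulqchzblz", "aiulqchzdk", "aiulqchzdq", "aiulqchzow", "autxupi", "be", "owdtgh"
Leaf count: 9

9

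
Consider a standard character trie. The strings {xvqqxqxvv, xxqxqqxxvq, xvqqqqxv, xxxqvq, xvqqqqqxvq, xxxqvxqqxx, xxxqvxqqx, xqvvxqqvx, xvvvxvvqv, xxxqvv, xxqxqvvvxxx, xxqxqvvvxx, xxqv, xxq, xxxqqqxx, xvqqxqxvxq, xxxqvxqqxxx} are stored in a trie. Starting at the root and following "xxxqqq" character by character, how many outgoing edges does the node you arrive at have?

Walk "xxxqqq" from the root, arriving at one node.
Characters that immediately follow "xxxqqq" among the stored strings: {x}.
That node has 1 child edge.

1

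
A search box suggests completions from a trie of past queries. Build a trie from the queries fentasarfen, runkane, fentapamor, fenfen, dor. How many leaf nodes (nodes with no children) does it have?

5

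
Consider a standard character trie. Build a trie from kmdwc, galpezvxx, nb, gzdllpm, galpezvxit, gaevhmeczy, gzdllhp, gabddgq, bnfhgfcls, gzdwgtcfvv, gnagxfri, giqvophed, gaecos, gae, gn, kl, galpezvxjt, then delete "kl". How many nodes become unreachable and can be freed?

1

A node on "kl"'s path can go only if nothing else ends at it or branches off below it.
The suffix "l" (1 node) is used only by "kl"; the node for "k" still has the child "m", so pruning stops there.
Nodes removed: 1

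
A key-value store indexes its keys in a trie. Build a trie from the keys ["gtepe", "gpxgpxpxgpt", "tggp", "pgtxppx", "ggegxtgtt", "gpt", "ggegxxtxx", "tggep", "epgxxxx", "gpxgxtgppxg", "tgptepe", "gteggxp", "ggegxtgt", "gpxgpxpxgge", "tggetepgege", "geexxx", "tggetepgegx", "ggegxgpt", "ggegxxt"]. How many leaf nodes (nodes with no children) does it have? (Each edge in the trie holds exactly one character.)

17

A leaf is a node with no children — equivalently, the end of a word that is not a proper prefix of any other stored word.
Those words: "epgxxxx", "geexxx", "ggegxgpt", "ggegxtgtt", "ggegxxtxx", "gpt", "gpxgpxpxgge", "gpxgpxpxgpt", "gpxgxtgppxg", "gteggxp", "gtepe", "pgtxppx", "tggep", "tggetepgege", "tggetepgegx", "tggp", "tgptepe"
Leaf count: 17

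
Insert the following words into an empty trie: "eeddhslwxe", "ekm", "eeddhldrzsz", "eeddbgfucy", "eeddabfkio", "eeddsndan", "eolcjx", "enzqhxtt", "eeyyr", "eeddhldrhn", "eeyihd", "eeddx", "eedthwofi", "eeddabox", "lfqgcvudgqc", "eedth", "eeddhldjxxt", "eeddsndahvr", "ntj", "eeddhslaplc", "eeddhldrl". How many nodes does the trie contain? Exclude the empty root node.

90

Count nodes per top-level branch (shared prefixes stored once):
  'e'-branch (eeddabfkio, eeddabox, eeddbgfucy, eeddhldjxxt, eeddhldrhn, eeddhldrl, eeddhldrzsz, eeddhslaplc, eeddhslwxe, eeddsndahvr, eeddsndan, eeddx, eedth, eedthwofi, eeyihd, eeyyr, ekm, enzqhxtt, eolcjx): 76 nodes
  'l'-branch (lfqgcvudgqc): 11 nodes
  'n'-branch (ntj): 3 nodes
Sum: 90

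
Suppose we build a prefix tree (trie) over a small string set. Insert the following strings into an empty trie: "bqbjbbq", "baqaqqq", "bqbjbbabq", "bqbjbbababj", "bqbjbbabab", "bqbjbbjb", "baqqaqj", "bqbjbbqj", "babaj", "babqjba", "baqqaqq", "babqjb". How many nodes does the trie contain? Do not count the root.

34

Trie structure (* marks end of a word):
(root)
└─ b
   ├─ a
   │  ├─ b
   │  │  ├─ a
   │  │  │  └─ j *
   │  │  └─ q
   │  │     └─ j
   │  │        └─ b *
   │  │           └─ a *
   │  └─ q
   │     ├─ a
   │     │  └─ q
   │     │     └─ q
   │     │        └─ q *
   │     └─ q
   │        └─ a
   │           └─ q
   │              ├─ j *
   │              └─ q *
   └─ q
      └─ b
         └─ j
            └─ b
               └─ b
                  ├─ a
                  │  └─ b
                  │     ├─ a
                  │     │  └─ b *
                  │     │     └─ j *
                  │     └─ q *
                  ├─ j
                  │  └─ b *
                  └─ q *
                     └─ j *
Counting every labelled node above: 34.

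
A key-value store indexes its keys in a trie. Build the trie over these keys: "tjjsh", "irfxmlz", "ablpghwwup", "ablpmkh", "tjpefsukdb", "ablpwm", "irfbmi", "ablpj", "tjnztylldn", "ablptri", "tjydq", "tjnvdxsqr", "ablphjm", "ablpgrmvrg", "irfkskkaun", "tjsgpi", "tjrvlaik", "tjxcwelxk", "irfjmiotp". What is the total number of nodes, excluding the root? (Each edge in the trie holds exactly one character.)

97

Count nodes per top-level branch (shared prefixes stored once):
  'a'-branch (ablpghwwup, ablpgrmvrg, ablphjm, ablpj, ablpmkh, ablptri, ablpwm): 27 nodes
  'i'-branch (irfbmi, irfjmiotp, irfkskkaun, irfxmlz): 23 nodes
  't'-branch (tjjsh, tjnvdxsqr, tjnztylldn, tjpefsukdb, tjrvlaik, tjsgpi, tjxcwelxk, tjydq): 47 nodes
Sum: 97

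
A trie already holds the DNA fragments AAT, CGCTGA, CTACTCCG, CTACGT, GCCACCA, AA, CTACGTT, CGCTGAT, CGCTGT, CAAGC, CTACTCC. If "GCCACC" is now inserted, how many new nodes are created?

0

Every character of "GCCACC" already lies on an existing path (it is a prefix of some stored word).
No new nodes are needed: 0.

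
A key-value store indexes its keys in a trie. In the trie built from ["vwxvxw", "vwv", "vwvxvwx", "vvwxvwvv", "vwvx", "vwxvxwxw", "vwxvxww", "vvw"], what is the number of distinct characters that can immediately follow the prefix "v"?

Walk "v" from the root, arriving at one node.
Distinct next characters after "v": v, w.
That node has 2 child edges.

2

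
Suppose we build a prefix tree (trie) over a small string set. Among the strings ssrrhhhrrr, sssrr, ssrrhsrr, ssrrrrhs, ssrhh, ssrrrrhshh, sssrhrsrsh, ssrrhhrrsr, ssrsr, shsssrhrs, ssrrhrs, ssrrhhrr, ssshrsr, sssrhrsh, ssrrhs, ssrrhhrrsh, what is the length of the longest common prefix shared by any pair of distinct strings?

9

Equivalently: take the maximum, over all pairs, of their longest common prefix length.
e.g. "ssrrhhrrsh" and "ssrrhhrrsr" share the prefix "ssrrhhrrs" of length 9; no pair shares a longer one.
Longest shared-prefix length: 9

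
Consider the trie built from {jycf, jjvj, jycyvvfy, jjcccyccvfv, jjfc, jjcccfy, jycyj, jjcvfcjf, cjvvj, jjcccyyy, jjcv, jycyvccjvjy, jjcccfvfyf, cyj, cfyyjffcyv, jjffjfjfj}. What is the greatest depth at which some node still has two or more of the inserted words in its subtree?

The deepest shared node is where two words last agree before diverging.
e.g. "jjcccfvfyf" and "jjcccfy" share the prefix "jjcccf" of length 6; no pair shares a longer one.
Longest shared-prefix length: 6

6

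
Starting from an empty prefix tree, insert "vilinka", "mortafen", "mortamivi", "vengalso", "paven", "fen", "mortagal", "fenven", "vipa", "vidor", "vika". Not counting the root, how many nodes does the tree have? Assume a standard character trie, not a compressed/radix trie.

47

Trace insertions, counting only characters that open a new branch:
  "vilinka" → 7 new (v, i, l, i, n, k, a)
  "mortafen" → 8 new (m, o, r, t, a, f, e, n)
  "mortamivi" → prefix "morta" already present; 4 new (m, i, v, i)
  "vengalso" → prefix "v" already present; 7 new (e, n, g, a, l, s, o)
  "paven" → 5 new (p, a, v, e, n)
  "fen" → 3 new (f, e, n)
  "mortagal" → prefix "morta" already present; 3 new (g, a, l)
  "fenven" → prefix "fen" already present; 3 new (v, e, n)
  "vipa" → prefix "vi" already present; 2 new (p, a)
  "vidor" → prefix "vi" already present; 3 new (d, o, r)
  "vika" → prefix "vi" already present; 2 new (k, a)
Total nodes = 7 + 8 + 4 + 7 + 5 + 3 + 3 + 3 + 2 + 3 + 2 = 47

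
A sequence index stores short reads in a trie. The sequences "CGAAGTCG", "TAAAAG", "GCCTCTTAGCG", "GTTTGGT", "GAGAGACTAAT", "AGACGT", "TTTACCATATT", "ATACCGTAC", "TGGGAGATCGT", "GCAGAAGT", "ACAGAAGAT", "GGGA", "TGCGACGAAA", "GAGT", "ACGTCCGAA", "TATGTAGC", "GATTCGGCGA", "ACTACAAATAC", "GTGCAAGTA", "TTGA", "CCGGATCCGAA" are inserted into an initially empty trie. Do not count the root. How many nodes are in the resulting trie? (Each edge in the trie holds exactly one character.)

For each word, the new-node count is its length minus the longest prefix already in the trie:
  "CGAAGTCG" → 8 new (C, G, A, A, G, T, C, G)
  "TAAAAG" → 6 new (T, A, A, A, A, G)
  "GCCTCTTAGCG" → 11 new (G, C, C, T, C, T, T, A, G, C, G)
  "GTTTGGT" → prefix "G" already present; 6 new (T, T, T, G, G, T)
  "GAGAGACTAAT" → prefix "G" already present; 10 new (A, G, A, G, A, C, T, A, A, T)
  "AGACGT" → 6 new (A, G, A, C, G, T)
  "TTTACCATATT" → prefix "T" already present; 10 new (T, T, A, C, C, A, T, A, T, T)
  "ATACCGTAC" → prefix "A" already present; 8 new (T, A, C, C, G, T, A, C)
  "TGGGAGATCGT" → prefix "T" already present; 10 new (G, G, G, A, G, A, T, C, G, T)
  "GCAGAAGT" → prefix "GC" already present; 6 new (A, G, A, A, G, T)
  "ACAGAAGAT" → prefix "A" already present; 8 new (C, A, G, A, A, G, A, T)
  "GGGA" → prefix "G" already present; 3 new (G, G, A)
  "TGCGACGAAA" → prefix "TG" already present; 8 new (C, G, A, C, G, A, A, A)
  "GAGT" → prefix "GAG" already present; 1 new (T)
  "ACGTCCGAA" → prefix "AC" already present; 7 new (G, T, C, C, G, A, A)
  "TATGTAGC" → prefix "TA" already present; 6 new (T, G, T, A, G, C)
  "GATTCGGCGA" → prefix "GA" already present; 8 new (T, T, C, G, G, C, G, A)
  "ACTACAAATAC" → prefix "AC" already present; 9 new (T, A, C, A, A, A, T, A, C)
  "GTGCAAGTA" → prefix "GT" already present; 7 new (G, C, A, A, G, T, A)
  "TTGA" → prefix "TT" already present; 2 new (G, A)
  "CCGGATCCGAA" → prefix "C" already present; 10 new (C, G, G, A, T, C, C, G, A, A)
Total nodes = 8 + 6 + 11 + 6 + 10 + 6 + 10 + 8 + 10 + 6 + 8 + 3 + 8 + 1 + 7 + 6 + 8 + 9 + 7 + 2 + 10 = 150

150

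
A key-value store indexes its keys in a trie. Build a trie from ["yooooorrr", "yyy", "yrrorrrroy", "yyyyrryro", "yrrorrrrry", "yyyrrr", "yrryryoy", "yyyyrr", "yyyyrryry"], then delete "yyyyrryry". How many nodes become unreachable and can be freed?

1

Walk "yyyyrryry" from the leaf back toward the root, removing each node that no remaining word uses.
The suffix "y" (1 node) is used only by "yyyyrryry"; the node for "yyyyrryr" still has the child "o", so pruning stops there.
Nodes removed: 1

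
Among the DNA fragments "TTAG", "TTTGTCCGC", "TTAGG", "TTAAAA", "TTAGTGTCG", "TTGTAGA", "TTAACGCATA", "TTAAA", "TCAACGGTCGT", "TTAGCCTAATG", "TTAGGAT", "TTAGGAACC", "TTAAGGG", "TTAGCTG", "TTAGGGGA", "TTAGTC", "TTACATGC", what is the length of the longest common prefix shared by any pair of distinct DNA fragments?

6

Equivalently: take the maximum, over all pairs, of their longest common prefix length.
e.g. "TTAGGAACC" and "TTAGGAT" share the prefix "TTAGGA" of length 6; no pair shares a longer one.
Longest shared-prefix length: 6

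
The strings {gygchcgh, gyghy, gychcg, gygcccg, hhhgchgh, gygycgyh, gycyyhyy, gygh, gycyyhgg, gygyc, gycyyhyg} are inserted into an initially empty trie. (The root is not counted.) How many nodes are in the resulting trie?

For each word, the new-node count is its length minus the longest prefix already in the trie:
  "gygchcgh" → 8 new (g, y, g, c, h, c, g, h)
  "gyghy" → prefix "gyg" already present; 2 new (h, y)
  "gychcg" → prefix "gy" already present; 4 new (c, h, c, g)
  "gygcccg" → prefix "gygc" already present; 3 new (c, c, g)
  "hhhgchgh" → 8 new (h, h, h, g, c, h, g, h)
  "gygycgyh" → prefix "gyg" already present; 5 new (y, c, g, y, h)
  "gycyyhyy" → prefix "gyc" already present; 5 new (y, y, h, y, y)
  "gygh" → prefix "gygh" already present; 0 new (none)
  "gycyyhgg" → prefix "gycyyh" already present; 2 new (g, g)
  "gygyc" → prefix "gygyc" already present; 0 new (none)
  "gycyyhyg" → prefix "gycyyhy" already present; 1 new (g)
Total nodes = 8 + 2 + 4 + 3 + 8 + 5 + 5 + 0 + 2 + 0 + 1 = 38

38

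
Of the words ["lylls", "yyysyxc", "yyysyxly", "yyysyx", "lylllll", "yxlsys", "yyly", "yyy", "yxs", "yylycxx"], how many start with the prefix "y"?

8

Walk to "y"; the words in its subtree are exactly those with that prefix.
Matches: "yxlsys", "yxs", "yyly", "yylycxx", "yyy", "yyysyx", "yyysyxc", "yyysyxly"
Count: 8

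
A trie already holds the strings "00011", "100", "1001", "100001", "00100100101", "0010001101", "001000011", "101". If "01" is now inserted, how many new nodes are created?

1

"0" is already a path in the trie; the remaining "1" must be added.
Each of the 1 remaining characters creates one node.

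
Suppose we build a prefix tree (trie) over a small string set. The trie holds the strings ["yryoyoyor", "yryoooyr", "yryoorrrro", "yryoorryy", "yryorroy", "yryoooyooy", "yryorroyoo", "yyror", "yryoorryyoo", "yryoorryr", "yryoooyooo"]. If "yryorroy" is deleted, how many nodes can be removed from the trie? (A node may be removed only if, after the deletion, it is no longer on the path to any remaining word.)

0

A node on "yryorroy"'s path can go only if nothing else ends at it or branches off below it.
Every node on "yryorroy" is still needed (e.g. by "yryorroyoo"), so nothing is freed.
Nodes removed: 0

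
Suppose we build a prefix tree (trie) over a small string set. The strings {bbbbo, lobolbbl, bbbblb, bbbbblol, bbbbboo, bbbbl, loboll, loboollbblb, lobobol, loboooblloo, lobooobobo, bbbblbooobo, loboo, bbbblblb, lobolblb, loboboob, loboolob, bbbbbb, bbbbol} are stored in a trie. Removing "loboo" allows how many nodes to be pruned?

0

A node on "loboo"'s path can go only if nothing else ends at it or branches off below it.
Every node on "loboo" is still needed (e.g. by "loboollbblb"), so nothing is freed.
Nodes removed: 0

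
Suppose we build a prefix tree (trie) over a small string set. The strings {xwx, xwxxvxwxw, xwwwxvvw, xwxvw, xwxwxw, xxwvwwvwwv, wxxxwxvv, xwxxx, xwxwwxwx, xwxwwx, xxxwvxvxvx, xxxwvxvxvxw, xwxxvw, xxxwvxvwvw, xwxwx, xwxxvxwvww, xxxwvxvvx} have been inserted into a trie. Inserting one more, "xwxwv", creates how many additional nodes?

Walking "xwxwv" from the root, the first 4 characters ("xwxw") follow existing edges; "v" is the first miss.
New nodes needed: |"xwxwv"| − 4 = 5 − 4 = 1.

1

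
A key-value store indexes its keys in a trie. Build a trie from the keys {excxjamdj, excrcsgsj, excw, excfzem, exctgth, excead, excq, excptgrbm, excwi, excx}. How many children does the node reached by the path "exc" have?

Walk "exc" from the root, arriving at one node.
Distinct next characters after "exc": e, f, p, q, r, t, w, x.
That node has 8 child edges.

8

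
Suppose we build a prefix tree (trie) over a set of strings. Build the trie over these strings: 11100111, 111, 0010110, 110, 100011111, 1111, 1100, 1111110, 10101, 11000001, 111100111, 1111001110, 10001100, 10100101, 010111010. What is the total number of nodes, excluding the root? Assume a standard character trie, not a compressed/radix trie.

56

Trace insertions, counting only characters that open a new branch:
  "11100111" → 8 new (1, 1, 1, 0, 0, 1, 1, 1)
  "111" → prefix "111" already present; 0 new (none)
  "0010110" → 7 new (0, 0, 1, 0, 1, 1, 0)
  "110" → prefix "11" already present; 1 new (0)
  "100011111" → prefix "1" already present; 8 new (0, 0, 0, 1, 1, 1, 1, 1)
  "1111" → prefix "111" already present; 1 new (1)
  "1100" → prefix "110" already present; 1 new (0)
  "1111110" → prefix "1111" already present; 3 new (1, 1, 0)
  "10101" → prefix "10" already present; 3 new (1, 0, 1)
  "11000001" → prefix "1100" already present; 4 new (0, 0, 0, 1)
  "111100111" → prefix "1111" already present; 5 new (0, 0, 1, 1, 1)
  "1111001110" → prefix "111100111" already present; 1 new (0)
  "10001100" → prefix "100011" already present; 2 new (0, 0)
  "10100101" → prefix "1010" already present; 4 new (0, 1, 0, 1)
  "010111010" → prefix "0" already present; 8 new (1, 0, 1, 1, 1, 0, 1, 0)
Total nodes = 8 + 0 + 7 + 1 + 8 + 1 + 1 + 3 + 3 + 4 + 5 + 1 + 2 + 4 + 8 = 56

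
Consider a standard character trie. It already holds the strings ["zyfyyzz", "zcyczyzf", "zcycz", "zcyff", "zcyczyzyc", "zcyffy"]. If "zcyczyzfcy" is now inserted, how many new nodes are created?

"zcyczyzf" is already a path in the trie; the remaining "cy" must be added.
So 10 − 8 = 2 new nodes.

2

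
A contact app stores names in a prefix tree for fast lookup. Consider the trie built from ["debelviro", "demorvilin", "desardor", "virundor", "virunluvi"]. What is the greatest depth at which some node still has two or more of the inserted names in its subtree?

Look for the deepest trie node that still has at least two words in its subtree.
"virundor" and "virunluvi" agree on "virun" (5 characters) before diverging; nothing deeper is shared.
Longest shared-prefix length: 5

5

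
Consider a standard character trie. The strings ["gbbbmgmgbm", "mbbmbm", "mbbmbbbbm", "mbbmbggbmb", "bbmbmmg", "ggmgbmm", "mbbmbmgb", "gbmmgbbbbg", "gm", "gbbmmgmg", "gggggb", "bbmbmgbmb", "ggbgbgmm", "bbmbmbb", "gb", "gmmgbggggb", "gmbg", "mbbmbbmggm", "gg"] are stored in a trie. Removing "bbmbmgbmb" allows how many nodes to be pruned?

4

Walk "bbmbmgbmb" from the leaf back toward the root, removing each node that no remaining word uses.
The suffix "gbmb" (4 nodes) is used only by "bbmbmgbmb"; the node for "bbmbm" still has the child "m", so pruning stops there.
Nodes removed: 4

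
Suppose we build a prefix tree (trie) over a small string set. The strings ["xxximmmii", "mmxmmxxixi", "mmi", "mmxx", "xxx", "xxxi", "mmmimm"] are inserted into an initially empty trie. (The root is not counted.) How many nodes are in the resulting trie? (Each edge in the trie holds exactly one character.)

25

Trace insertions, counting only characters that open a new branch:
  "xxximmmii" → 9 new (x, x, x, i, m, m, m, i, i)
  "mmxmmxxixi" → 10 new (m, m, x, m, m, x, x, i, x, i)
  "mmi" → prefix "mm" already present; 1 new (i)
  "mmxx" → prefix "mmx" already present; 1 new (x)
  "xxx" → prefix "xxx" already present; 0 new (none)
  "xxxi" → prefix "xxxi" already present; 0 new (none)
  "mmmimm" → prefix "mm" already present; 4 new (m, i, m, m)
Total nodes = 9 + 10 + 1 + 1 + 0 + 0 + 4 = 25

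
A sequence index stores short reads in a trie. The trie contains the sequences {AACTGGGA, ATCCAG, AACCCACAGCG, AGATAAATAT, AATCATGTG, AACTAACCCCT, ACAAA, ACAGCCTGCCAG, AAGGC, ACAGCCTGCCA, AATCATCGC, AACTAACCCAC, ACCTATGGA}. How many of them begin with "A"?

Walk to "A"; the words in its subtree are exactly those with that prefix.
Words under "A": AACCCACAGCG, AACTAACCCAC, AACTAACCCCT, AACTGGGA, AAGGC, AATCATCGC, AATCATGTG, ACAAA, ACAGCCTGCCA, ACAGCCTGCCAG, ACCTATGGA, AGATAAATAT, ATCCAG
Count: 13

13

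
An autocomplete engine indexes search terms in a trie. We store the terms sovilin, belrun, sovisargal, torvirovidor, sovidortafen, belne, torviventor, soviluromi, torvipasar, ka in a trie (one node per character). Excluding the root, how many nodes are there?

For each word, the new-node count is its length minus the longest prefix already in the trie:
  "sovilin" → 7 new (s, o, v, i, l, i, n)
  "belrun" → 6 new (b, e, l, r, u, n)
  "sovisargal" → prefix "sovi" already present; 6 new (s, a, r, g, a, l)
  "torvirovidor" → 12 new (t, o, r, v, i, r, o, v, i, d, o, r)
  "sovidortafen" → prefix "sovi" already present; 8 new (d, o, r, t, a, f, e, n)
  "belne" → prefix "bel" already present; 2 new (n, e)
  "torviventor" → prefix "torvi" already present; 6 new (v, e, n, t, o, r)
  "soviluromi" → prefix "sovil" already present; 5 new (u, r, o, m, i)
  "torvipasar" → prefix "torvi" already present; 5 new (p, a, s, a, r)
  "ka" → 2 new (k, a)
Total nodes = 7 + 6 + 6 + 12 + 8 + 2 + 6 + 5 + 5 + 2 = 59

59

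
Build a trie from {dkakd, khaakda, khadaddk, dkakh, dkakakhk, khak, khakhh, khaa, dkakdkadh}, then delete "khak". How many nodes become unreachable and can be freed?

0

Walk "khak" from the leaf back toward the root, removing each node that no remaining word uses.
Every node on "khak" is still needed (e.g. by "khakhh"), so nothing is freed.
Nodes removed: 0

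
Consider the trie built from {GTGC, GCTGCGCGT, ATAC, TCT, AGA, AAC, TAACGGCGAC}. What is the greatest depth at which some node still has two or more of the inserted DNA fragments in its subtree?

1

Equivalently: take the maximum, over all pairs, of their longest common prefix length.
"AAC" and "AGA" agree on "A" (1 characters) before diverging; nothing deeper is shared.
Longest shared-prefix length: 1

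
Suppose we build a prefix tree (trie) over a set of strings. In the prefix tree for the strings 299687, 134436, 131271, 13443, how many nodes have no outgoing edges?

Leaves are exactly the stored words that no other stored word extends.
Those words: "131271", "134436", "299687"
Leaf count: 3

3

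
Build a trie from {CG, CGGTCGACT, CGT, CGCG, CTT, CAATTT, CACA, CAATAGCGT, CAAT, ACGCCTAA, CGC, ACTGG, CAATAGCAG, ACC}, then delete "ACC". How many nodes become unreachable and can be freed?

Walk "ACC" from the leaf back toward the root, removing each node that no remaining word uses.
The suffix "C" (1 node) is used only by "ACC"; the node for "AC" still has the child "G", so pruning stops there.
Nodes removed: 1

1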